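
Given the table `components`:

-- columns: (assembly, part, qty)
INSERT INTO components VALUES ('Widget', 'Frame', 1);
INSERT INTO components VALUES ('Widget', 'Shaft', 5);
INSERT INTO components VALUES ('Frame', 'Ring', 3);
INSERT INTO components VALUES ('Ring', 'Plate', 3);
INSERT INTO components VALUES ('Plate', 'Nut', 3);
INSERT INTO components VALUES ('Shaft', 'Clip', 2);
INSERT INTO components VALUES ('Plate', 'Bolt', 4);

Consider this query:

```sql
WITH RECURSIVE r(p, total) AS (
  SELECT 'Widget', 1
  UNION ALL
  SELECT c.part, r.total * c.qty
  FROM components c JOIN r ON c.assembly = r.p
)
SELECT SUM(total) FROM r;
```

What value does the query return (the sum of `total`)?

92

Base: (Widget, total=1).
Iteration 1: components of {Widget} -> Frame = 1*1 = 1, Shaft = 1*5 = 5.
Iteration 2: components of {Frame,Shaft} -> Clip = 5*2 = 10, Ring = 1*3 = 3.
Iteration 3: components of {Clip,Ring} -> Plate = 3*3 = 9.
Iteration 4: components of {Plate} -> Bolt = 9*4 = 36, Nut = 9*3 = 27.
Iteration 5: no further components; recursion stops.
SUM(total) = 1 + 1 + 5 + 3 + 10 + 9 + 27 + 36 = 92.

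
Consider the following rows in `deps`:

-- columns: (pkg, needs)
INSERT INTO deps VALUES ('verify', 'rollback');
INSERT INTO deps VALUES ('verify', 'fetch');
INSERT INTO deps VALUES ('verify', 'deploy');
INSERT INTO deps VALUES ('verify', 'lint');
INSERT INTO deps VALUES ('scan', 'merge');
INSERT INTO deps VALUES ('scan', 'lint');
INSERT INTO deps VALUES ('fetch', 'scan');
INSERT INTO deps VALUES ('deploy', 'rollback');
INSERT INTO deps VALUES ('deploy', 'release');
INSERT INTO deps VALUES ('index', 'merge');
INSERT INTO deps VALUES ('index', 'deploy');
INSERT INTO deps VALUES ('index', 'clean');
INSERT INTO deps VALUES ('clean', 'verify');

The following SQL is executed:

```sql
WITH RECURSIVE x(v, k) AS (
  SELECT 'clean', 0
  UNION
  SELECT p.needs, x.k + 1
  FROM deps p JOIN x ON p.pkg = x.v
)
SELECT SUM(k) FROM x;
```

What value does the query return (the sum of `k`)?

Base: (clean, k=0).
Iteration 1: edges from {clean} -> (verify, k=1).
Iteration 2: edges from {verify} -> (deploy, k=2), (fetch, k=2), (lint, k=2), (rollback, k=2).
Iteration 3: edges from {deploy,fetch,lint,rollback} -> (release, k=3), (rollback, k=3), (scan, k=3).
Iteration 4: edges from {release,rollback,scan} -> (lint, k=4), (merge, k=4).
Iteration 5: no outgoing edges from {lint,merge}; recursion stops.
SUM(k) = 0 + 1 + 2 + 2 + 2 + 2 + 3 + 3 + 3 + 4 + 4 = 26.

26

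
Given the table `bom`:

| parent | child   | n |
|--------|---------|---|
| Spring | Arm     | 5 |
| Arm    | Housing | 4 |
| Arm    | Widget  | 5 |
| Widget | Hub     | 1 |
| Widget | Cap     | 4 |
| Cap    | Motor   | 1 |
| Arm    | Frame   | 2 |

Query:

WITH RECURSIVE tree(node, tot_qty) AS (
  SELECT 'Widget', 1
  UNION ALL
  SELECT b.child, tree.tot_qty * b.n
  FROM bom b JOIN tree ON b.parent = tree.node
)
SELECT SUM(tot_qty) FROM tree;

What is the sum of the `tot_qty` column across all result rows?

Base: (Widget, tot_qty=1).
Iteration 1: components of {Widget} -> Cap = 1*4 = 4, Hub = 1*1 = 1.
Iteration 2: components of {Cap,Hub} -> Motor = 4*1 = 4.
Iteration 3: no further components; recursion stops.
SUM(tot_qty) = 1 + 1 + 4 + 4 = 10.

10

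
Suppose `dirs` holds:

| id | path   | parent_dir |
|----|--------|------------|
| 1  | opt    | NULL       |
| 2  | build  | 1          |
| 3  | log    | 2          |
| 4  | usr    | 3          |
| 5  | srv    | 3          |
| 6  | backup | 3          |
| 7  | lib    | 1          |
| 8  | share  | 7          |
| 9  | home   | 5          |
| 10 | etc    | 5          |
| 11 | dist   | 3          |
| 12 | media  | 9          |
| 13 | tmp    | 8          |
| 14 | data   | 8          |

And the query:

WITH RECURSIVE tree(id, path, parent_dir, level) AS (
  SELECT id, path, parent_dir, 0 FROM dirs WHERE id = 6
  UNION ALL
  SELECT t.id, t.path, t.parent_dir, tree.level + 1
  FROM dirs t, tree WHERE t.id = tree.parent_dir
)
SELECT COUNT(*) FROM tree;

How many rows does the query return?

4

Base: id=6 (backup), parent_dir=3, level 0.
Iteration 1: join on id=3 -> log (id 3, parent_dir=2, level 1).
Iteration 2: join on id=2 -> build (id 2, parent_dir=1, level 2).
Iteration 3: join on id=1 -> opt (id 1, parent_dir=NULL, level 3).
Iteration 4: parent_dir is NULL; no match; recursion stops.
Total rows emitted: 4.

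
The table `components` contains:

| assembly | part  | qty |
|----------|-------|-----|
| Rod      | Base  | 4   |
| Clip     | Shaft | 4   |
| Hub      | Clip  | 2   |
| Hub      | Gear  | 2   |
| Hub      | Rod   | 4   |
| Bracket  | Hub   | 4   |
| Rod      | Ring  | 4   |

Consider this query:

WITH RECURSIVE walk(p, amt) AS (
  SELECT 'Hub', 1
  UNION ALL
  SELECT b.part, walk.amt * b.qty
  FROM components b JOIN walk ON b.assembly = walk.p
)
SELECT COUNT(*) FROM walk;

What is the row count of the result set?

Base: (Hub, amt=1).
Iteration 1: components of {Hub} -> Clip = 1*2 = 2, Gear = 1*2 = 2, Rod = 1*4 = 4.
Iteration 2: components of {Clip,Gear,Rod} -> Base = 4*4 = 16, Ring = 4*4 = 16, Shaft = 2*4 = 8.
Iteration 3: no further components; recursion stops.
Total rows emitted: 7.

7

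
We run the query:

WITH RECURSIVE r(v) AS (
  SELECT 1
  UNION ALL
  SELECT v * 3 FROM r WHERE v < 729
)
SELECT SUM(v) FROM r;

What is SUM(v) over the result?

1093

Base: v=1.
Iteration 1: 1 < 729 holds -> v = 1 * 3 = 3.
Iteration 2: 3 < 729 holds -> v = 3 * 3 = 9.
Iteration 3: 9 < 729 holds -> v = 9 * 3 = 27.
Iteration 4: 27 < 729 holds -> v = 27 * 3 = 81.
Iteration 5: 81 < 729 holds -> v = 81 * 3 = 243.
Iteration 6: 243 < 729 holds -> v = 243 * 3 = 729.
Iteration 7: 729 < 729 fails; recursion stops.
SUM(v) = 1 + 3 + 9 + 27 + 81 + 243 + 729 = 1093.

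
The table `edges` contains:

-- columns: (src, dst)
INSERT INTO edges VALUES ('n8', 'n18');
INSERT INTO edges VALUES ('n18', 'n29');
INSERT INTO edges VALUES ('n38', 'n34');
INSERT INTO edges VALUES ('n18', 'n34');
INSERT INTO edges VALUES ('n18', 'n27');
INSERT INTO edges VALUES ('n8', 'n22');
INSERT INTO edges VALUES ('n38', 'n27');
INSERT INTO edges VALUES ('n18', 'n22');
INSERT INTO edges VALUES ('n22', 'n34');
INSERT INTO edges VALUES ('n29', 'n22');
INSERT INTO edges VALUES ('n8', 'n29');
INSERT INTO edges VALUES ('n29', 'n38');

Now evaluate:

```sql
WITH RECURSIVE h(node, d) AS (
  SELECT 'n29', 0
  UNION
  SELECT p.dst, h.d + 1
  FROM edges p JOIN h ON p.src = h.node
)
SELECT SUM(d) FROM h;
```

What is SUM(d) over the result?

Base: (n29, d=0).
Iteration 1: edges from {n29} -> (n22, d=1), (n38, d=1).
Iteration 2: edges from {n22,n38} -> (n27, d=2), (n34, d=2). [UNION drops 1 duplicate row(s)]
Iteration 3: no outgoing edges from {n27,n34}; recursion stops.
SUM(d) = 0 + 1 + 1 + 2 + 2 = 6.

6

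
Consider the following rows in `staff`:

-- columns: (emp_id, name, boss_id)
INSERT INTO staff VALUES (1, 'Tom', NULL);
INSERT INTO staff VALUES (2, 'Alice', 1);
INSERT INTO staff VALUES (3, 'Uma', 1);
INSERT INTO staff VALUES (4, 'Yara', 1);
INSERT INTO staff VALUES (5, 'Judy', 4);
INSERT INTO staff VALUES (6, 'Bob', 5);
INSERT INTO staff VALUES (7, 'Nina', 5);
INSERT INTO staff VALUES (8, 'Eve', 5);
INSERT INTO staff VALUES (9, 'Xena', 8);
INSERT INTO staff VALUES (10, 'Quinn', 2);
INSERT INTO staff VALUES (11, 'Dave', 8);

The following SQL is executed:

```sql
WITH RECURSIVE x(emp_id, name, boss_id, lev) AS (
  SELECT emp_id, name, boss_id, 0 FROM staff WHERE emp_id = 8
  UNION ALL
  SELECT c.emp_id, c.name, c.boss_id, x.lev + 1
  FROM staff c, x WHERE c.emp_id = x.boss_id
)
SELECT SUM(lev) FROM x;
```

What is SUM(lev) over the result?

Base: emp_id=8 (Eve), boss_id=5, lev 0.
Iteration 1: join on emp_id=5 -> Judy (id 5, boss_id=4, lev 1).
Iteration 2: join on emp_id=4 -> Yara (id 4, boss_id=1, lev 2).
Iteration 3: join on emp_id=1 -> Tom (id 1, boss_id=NULL, lev 3).
Iteration 4: boss_id is NULL; no match; recursion stops.
SUM(lev) = 0 + 1 + 2 + 3 = 6.

6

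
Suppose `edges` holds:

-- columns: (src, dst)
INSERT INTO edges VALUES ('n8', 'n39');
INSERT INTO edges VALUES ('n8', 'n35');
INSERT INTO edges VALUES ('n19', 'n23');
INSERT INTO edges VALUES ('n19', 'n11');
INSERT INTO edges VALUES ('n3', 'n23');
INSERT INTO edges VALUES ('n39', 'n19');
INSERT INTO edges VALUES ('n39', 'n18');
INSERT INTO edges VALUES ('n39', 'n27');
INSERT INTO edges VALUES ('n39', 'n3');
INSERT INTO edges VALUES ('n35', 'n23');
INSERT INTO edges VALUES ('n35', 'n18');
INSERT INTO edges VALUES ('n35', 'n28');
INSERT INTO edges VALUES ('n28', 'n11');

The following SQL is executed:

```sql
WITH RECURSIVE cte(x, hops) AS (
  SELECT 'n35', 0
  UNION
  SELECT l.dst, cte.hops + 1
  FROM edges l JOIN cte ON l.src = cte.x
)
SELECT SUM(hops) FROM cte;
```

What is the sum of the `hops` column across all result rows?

Base: (n35, hops=0).
Iteration 1: edges from {n35} -> (n18, hops=1), (n23, hops=1), (n28, hops=1).
Iteration 2: edges from {n18,n23,n28} -> (n11, hops=2).
Iteration 3: no outgoing edges from {n11}; recursion stops.
SUM(hops) = 0 + 1 + 1 + 1 + 2 = 5.

5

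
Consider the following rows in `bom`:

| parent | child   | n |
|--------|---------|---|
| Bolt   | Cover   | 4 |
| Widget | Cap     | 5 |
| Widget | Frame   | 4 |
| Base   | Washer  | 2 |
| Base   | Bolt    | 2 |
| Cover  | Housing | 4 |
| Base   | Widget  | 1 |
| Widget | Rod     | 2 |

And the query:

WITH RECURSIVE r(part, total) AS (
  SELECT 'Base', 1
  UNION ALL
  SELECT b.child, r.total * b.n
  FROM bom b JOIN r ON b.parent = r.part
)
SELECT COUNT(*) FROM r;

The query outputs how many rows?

9

Base: (Base, total=1).
Iteration 1: components of {Base} -> Bolt = 1*2 = 2, Washer = 1*2 = 2, Widget = 1*1 = 1.
Iteration 2: components of {Bolt,Washer,Widget} -> Cap = 1*5 = 5, Cover = 2*4 = 8, Frame = 1*4 = 4, Rod = 1*2 = 2.
Iteration 3: components of {Cap,Cover,Frame,Rod} -> Housing = 8*4 = 32.
Iteration 4: no further components; recursion stops.
Total rows emitted: 9.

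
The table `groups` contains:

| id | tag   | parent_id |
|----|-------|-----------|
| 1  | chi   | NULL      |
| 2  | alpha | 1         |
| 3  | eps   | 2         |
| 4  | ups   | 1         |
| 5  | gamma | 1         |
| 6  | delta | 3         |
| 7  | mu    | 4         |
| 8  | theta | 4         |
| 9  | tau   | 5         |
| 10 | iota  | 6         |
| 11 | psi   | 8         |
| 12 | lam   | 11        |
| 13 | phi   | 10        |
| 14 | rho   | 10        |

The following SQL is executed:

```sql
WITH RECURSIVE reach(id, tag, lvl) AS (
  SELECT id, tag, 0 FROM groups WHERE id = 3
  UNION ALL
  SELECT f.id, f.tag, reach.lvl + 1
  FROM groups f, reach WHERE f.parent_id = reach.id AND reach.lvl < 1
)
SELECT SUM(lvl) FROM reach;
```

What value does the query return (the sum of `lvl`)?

Base: id=3 (eps) at lvl 0.
Iteration 1: rows with parent_id in {3} -> delta (id 6, lvl 1).
Iteration 2: lvl < 1 fails for all current rows; recursion stops.
SUM(lvl) = 0 + 1 = 1.

1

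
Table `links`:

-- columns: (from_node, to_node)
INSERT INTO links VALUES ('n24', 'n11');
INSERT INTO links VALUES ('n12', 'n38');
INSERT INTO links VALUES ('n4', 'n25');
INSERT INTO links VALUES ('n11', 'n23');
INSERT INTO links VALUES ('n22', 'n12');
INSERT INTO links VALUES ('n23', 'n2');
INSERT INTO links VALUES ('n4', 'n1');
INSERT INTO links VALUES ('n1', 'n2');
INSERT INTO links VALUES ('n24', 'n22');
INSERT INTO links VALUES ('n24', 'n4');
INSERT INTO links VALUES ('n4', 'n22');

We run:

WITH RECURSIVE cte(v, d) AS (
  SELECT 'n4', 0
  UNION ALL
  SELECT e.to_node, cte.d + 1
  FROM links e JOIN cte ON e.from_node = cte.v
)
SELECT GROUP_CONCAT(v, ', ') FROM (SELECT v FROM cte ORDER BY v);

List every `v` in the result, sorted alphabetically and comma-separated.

n1, n12, n2, n22, n25, n38, n4

Base: (n4, d=0).
Iteration 1: edges from {n4} -> (n1, d=1), (n22, d=1), (n25, d=1).
Iteration 2: edges from {n1,n22,n25} -> (n12, d=2), (n2, d=2).
Iteration 3: edges from {n12,n2} -> (n38, d=3).
Iteration 4: no outgoing edges from {n38}; recursion stops.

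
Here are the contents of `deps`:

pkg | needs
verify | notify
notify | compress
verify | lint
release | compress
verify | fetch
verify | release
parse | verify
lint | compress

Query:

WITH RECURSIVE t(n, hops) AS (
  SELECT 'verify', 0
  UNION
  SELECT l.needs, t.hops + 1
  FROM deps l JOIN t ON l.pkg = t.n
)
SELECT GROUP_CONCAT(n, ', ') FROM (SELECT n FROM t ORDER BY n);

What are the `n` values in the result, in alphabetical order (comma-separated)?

compress, fetch, lint, notify, release, verify

Base: (verify, hops=0).
Iteration 1: edges from {verify} -> (fetch, hops=1), (lint, hops=1), (notify, hops=1), (release, hops=1).
Iteration 2: edges from {fetch,lint,notify,release} -> (compress, hops=2). [UNION drops 2 duplicate row(s)]
Iteration 3: no outgoing edges from {compress}; recursion stops.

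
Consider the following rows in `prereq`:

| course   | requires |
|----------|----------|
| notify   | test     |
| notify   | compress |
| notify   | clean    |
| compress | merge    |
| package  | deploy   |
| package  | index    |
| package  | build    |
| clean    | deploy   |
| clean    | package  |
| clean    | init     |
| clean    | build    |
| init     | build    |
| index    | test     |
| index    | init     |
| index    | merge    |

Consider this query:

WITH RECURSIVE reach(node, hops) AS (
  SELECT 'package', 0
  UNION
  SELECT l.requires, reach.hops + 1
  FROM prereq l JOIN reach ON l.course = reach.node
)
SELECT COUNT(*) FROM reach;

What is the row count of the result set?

8

Base: (package, hops=0).
Iteration 1: edges from {package} -> (build, hops=1), (deploy, hops=1), (index, hops=1).
Iteration 2: edges from {build,deploy,index} -> (init, hops=2), (merge, hops=2), (test, hops=2).
Iteration 3: edges from {init,merge,test} -> (build, hops=3).
Iteration 4: no outgoing edges from {build}; recursion stops.
Total rows emitted: 8.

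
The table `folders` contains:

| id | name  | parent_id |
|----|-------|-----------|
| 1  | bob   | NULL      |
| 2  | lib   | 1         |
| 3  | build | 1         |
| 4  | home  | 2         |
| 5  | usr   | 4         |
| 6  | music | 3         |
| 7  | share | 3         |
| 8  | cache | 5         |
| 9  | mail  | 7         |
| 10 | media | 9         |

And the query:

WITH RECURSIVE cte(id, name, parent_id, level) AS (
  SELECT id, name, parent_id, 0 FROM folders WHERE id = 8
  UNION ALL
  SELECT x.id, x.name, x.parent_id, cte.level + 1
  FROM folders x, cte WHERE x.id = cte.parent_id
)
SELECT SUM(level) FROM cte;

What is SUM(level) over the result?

Base: id=8 (cache), parent_id=5, level 0.
Iteration 1: join on id=5 -> usr (id 5, parent_id=4, level 1).
Iteration 2: join on id=4 -> home (id 4, parent_id=2, level 2).
Iteration 3: join on id=2 -> lib (id 2, parent_id=1, level 3).
Iteration 4: join on id=1 -> bob (id 1, parent_id=NULL, level 4).
Iteration 5: parent_id is NULL; no match; recursion stops.
SUM(level) = 0 + 1 + 2 + 3 + 4 = 10.

10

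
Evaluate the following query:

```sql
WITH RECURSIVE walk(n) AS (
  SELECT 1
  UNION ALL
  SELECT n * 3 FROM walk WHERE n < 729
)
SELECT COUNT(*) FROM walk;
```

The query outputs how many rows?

Base: n=1.
Iteration 1: 1 < 729 holds -> n = 1 * 3 = 3.
Iteration 2: 3 < 729 holds -> n = 3 * 3 = 9.
Iteration 3: 9 < 729 holds -> n = 9 * 3 = 27.
Iteration 4: 27 < 729 holds -> n = 27 * 3 = 81.
Iteration 5: 81 < 729 holds -> n = 81 * 3 = 243.
Iteration 6: 243 < 729 holds -> n = 243 * 3 = 729.
Iteration 7: 729 < 729 fails; recursion stops.
Total rows emitted: 7.

7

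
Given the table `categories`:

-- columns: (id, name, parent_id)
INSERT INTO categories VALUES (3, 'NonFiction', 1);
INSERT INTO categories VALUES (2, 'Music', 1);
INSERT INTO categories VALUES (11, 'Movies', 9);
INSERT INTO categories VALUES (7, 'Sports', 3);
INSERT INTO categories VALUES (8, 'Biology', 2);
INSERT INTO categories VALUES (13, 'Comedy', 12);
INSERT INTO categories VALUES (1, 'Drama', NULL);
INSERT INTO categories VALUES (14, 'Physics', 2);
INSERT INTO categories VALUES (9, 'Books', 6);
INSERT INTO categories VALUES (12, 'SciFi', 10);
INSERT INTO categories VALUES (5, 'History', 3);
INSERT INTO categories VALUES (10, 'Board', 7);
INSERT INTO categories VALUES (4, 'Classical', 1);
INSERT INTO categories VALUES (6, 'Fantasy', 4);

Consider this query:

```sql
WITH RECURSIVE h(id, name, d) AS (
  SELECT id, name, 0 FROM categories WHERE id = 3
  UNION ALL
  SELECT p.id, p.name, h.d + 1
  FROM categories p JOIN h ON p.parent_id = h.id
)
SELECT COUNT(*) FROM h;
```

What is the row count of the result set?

6

Base: id=3 (NonFiction) at d 0.
Iteration 1: rows with parent_id in {3} -> History (id 5, d 1), Sports (id 7, d 1).
Iteration 2: rows with parent_id in {5,7} -> Board (id 10, d 2).
Iteration 3: rows with parent_id in {10} -> SciFi (id 12, d 3).
Iteration 4: rows with parent_id in {12} -> Comedy (id 13, d 4).
Iteration 5: no rows with parent_id in {13}; recursion stops.
Total rows emitted: 6.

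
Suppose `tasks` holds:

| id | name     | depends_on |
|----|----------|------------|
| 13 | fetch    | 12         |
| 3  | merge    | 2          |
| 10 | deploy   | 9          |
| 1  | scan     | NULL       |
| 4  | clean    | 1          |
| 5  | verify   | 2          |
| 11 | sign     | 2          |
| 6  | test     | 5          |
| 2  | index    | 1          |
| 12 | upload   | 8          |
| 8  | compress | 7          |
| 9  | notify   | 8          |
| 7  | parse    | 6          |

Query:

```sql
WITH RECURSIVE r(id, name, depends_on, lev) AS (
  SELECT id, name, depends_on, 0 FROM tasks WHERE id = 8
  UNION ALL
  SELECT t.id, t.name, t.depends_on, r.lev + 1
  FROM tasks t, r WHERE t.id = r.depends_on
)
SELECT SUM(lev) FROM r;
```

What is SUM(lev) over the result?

15

Base: id=8 (compress), depends_on=7, lev 0.
Iteration 1: join on id=7 -> parse (id 7, depends_on=6, lev 1).
Iteration 2: join on id=6 -> test (id 6, depends_on=5, lev 2).
Iteration 3: join on id=5 -> verify (id 5, depends_on=2, lev 3).
Iteration 4: join on id=2 -> index (id 2, depends_on=1, lev 4).
Iteration 5: join on id=1 -> scan (id 1, depends_on=NULL, lev 5).
Iteration 6: depends_on is NULL; no match; recursion stops.
SUM(lev) = 0 + 1 + 2 + 3 + 4 + 5 = 15.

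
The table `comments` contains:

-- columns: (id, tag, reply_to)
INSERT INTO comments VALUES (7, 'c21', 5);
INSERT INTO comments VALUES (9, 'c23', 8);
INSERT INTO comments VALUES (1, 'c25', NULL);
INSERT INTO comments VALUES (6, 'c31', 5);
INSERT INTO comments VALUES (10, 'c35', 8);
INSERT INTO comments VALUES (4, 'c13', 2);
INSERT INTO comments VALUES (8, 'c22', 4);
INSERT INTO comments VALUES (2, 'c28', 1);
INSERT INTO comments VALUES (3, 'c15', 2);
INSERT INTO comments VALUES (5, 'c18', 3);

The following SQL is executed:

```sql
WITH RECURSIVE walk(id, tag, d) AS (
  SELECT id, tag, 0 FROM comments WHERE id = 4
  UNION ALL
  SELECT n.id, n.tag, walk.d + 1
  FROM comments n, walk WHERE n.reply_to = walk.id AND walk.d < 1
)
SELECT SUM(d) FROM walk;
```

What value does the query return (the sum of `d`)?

1

Base: id=4 (c13) at d 0.
Iteration 1: rows with reply_to in {4} -> c22 (id 8, d 1).
Iteration 2: d < 1 fails for all current rows; recursion stops.
SUM(d) = 0 + 1 = 1.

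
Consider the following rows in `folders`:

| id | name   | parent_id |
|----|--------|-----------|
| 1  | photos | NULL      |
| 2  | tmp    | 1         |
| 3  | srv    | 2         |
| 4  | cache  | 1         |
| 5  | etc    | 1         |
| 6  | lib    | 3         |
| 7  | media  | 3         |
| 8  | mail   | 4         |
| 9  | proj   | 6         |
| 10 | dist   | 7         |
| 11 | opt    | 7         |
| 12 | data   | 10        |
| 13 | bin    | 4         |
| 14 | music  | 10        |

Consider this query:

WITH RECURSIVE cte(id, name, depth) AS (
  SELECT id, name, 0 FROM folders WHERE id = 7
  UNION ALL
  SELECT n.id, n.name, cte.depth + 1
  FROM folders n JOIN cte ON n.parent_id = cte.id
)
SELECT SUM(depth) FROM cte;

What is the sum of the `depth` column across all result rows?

6

Base: id=7 (media) at depth 0.
Iteration 1: rows with parent_id in {7} -> dist (id 10, depth 1), opt (id 11, depth 1).
Iteration 2: rows with parent_id in {10,11} -> data (id 12, depth 2), music (id 14, depth 2).
Iteration 3: no rows with parent_id in {12,14}; recursion stops.
SUM(depth) = 0 + 1 + 1 + 2 + 2 = 6.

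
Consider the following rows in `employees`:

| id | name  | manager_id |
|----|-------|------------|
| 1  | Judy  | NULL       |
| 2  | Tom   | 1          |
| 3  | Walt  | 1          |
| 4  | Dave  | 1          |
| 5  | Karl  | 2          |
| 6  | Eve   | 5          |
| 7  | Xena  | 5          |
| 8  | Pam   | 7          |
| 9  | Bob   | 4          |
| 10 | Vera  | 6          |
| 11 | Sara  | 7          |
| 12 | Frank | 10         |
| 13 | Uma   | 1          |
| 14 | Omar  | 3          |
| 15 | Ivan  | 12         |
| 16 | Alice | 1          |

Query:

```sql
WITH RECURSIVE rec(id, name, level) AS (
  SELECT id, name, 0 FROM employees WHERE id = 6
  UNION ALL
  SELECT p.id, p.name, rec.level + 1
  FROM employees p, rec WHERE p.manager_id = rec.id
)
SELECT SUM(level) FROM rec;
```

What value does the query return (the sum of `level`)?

6

Base: id=6 (Eve) at level 0.
Iteration 1: rows with manager_id in {6} -> Vera (id 10, level 1).
Iteration 2: rows with manager_id in {10} -> Frank (id 12, level 2).
Iteration 3: rows with manager_id in {12} -> Ivan (id 15, level 3).
Iteration 4: no rows with manager_id in {15}; recursion stops.
SUM(level) = 0 + 1 + 2 + 3 = 6.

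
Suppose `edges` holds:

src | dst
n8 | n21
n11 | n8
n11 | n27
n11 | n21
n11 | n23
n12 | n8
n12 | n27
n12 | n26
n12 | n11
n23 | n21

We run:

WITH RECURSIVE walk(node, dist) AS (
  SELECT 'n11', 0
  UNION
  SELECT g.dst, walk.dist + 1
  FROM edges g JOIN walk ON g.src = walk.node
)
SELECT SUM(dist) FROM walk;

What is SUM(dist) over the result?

Base: (n11, dist=0).
Iteration 1: edges from {n11} -> (n21, dist=1), (n23, dist=1), (n27, dist=1), (n8, dist=1).
Iteration 2: edges from {n21,n23,n27,n8} -> (n21, dist=2). [UNION drops 1 duplicate row(s)]
Iteration 3: no outgoing edges from {n21}; recursion stops.
SUM(dist) = 0 + 1 + 1 + 1 + 1 + 2 = 6.

6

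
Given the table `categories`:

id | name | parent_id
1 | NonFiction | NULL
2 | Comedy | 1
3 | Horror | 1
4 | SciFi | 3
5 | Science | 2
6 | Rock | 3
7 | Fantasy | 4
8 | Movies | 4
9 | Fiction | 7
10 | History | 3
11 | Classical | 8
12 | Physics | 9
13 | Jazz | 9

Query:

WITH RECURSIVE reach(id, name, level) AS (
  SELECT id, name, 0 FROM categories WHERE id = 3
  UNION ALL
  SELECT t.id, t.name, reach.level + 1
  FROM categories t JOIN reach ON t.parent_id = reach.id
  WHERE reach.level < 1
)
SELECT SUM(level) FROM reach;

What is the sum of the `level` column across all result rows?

Base: id=3 (Horror) at level 0.
Iteration 1: rows with parent_id in {3} -> SciFi (id 4, level 1), Rock (id 6, level 1), History (id 10, level 1).
Iteration 2: level < 1 fails for all current rows; recursion stops.
SUM(level) = 0 + 1 + 1 + 1 = 3.

3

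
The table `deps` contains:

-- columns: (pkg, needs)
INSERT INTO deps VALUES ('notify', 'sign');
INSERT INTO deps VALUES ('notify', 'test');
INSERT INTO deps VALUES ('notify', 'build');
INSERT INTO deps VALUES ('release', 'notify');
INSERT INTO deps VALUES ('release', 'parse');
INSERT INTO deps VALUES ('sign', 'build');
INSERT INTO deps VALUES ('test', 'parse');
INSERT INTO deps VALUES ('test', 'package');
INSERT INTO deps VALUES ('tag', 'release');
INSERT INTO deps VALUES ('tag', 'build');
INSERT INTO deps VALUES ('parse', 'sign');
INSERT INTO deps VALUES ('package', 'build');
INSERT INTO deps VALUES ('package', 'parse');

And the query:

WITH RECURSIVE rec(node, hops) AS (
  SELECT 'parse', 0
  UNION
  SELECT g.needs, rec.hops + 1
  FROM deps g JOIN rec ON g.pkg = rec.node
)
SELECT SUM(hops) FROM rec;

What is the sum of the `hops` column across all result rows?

3

Base: (parse, hops=0).
Iteration 1: edges from {parse} -> (sign, hops=1).
Iteration 2: edges from {sign} -> (build, hops=2).
Iteration 3: no outgoing edges from {build}; recursion stops.
SUM(hops) = 0 + 1 + 2 = 3.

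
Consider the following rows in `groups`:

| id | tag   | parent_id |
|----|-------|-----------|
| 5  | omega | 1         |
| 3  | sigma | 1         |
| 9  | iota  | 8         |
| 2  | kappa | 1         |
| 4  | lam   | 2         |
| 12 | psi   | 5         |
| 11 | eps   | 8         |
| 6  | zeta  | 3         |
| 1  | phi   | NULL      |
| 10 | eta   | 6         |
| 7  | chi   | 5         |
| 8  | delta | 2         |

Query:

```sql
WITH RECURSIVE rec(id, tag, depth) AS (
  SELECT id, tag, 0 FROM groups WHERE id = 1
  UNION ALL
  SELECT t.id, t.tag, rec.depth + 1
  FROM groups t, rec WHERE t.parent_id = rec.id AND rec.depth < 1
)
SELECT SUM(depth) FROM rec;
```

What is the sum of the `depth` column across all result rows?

Base: id=1 (phi) at depth 0.
Iteration 1: rows with parent_id in {1} -> kappa (id 2, depth 1), sigma (id 3, depth 1), omega (id 5, depth 1).
Iteration 2: depth < 1 fails for all current rows; recursion stops.
SUM(depth) = 0 + 1 + 1 + 1 = 3.

3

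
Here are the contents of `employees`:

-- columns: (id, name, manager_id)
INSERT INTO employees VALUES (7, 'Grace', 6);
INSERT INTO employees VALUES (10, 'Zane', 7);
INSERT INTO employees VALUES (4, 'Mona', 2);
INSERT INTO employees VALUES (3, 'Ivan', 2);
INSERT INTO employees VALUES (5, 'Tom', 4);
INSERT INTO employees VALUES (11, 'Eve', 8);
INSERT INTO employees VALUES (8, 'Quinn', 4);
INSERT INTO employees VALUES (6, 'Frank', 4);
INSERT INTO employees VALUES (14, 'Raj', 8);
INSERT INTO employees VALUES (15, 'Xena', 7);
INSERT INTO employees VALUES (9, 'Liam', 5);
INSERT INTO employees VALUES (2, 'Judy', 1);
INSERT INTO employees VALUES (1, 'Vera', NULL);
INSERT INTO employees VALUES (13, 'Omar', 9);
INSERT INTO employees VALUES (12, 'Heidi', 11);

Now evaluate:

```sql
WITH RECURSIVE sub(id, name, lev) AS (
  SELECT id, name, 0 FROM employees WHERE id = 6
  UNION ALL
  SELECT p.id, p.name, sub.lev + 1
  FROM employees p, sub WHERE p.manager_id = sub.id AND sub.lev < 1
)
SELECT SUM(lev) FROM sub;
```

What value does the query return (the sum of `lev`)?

Base: id=6 (Frank) at lev 0.
Iteration 1: rows with manager_id in {6} -> Grace (id 7, lev 1).
Iteration 2: lev < 1 fails for all current rows; recursion stops.
SUM(lev) = 0 + 1 = 1.

1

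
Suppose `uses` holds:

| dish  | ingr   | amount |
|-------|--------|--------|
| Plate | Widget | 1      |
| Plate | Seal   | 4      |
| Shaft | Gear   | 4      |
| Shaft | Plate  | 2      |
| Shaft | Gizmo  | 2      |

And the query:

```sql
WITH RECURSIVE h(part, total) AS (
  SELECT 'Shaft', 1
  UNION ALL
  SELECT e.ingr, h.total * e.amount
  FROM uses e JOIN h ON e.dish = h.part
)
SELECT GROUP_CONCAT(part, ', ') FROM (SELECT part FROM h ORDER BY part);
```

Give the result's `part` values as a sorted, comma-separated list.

Base: (Shaft, total=1).
Iteration 1: components of {Shaft} -> Gear = 1*4 = 4, Gizmo = 1*2 = 2, Plate = 1*2 = 2.
Iteration 2: components of {Gear,Gizmo,Plate} -> Seal = 2*4 = 8, Widget = 2*1 = 2.
Iteration 3: no further components; recursion stops.

Gear, Gizmo, Plate, Seal, Shaft, Widget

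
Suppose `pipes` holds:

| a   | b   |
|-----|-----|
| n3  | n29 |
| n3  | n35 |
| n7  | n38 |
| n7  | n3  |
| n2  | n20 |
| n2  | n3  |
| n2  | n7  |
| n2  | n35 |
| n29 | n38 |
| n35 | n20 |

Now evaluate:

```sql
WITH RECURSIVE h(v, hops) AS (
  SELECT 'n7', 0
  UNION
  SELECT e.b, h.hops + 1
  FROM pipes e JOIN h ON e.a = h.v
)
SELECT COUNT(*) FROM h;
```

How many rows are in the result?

Base: (n7, hops=0).
Iteration 1: edges from {n7} -> (n3, hops=1), (n38, hops=1).
Iteration 2: edges from {n3,n38} -> (n29, hops=2), (n35, hops=2).
Iteration 3: edges from {n29,n35} -> (n20, hops=3), (n38, hops=3).
Iteration 4: no outgoing edges from {n20,n38}; recursion stops.
Total rows emitted: 7.

7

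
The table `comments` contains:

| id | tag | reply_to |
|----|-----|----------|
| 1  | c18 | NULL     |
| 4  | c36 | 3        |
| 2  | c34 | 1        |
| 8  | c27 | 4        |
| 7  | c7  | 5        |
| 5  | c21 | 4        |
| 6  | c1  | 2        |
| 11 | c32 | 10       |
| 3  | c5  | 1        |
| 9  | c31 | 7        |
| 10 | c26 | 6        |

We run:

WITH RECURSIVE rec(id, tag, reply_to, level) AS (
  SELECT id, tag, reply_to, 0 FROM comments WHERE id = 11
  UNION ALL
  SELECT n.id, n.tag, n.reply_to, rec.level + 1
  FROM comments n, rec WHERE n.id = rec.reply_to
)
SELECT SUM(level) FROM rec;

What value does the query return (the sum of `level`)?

Base: id=11 (c32), reply_to=10, level 0.
Iteration 1: join on id=10 -> c26 (id 10, reply_to=6, level 1).
Iteration 2: join on id=6 -> c1 (id 6, reply_to=2, level 2).
Iteration 3: join on id=2 -> c34 (id 2, reply_to=1, level 3).
Iteration 4: join on id=1 -> c18 (id 1, reply_to=NULL, level 4).
Iteration 5: reply_to is NULL; no match; recursion stops.
SUM(level) = 0 + 1 + 2 + 3 + 4 = 10.

10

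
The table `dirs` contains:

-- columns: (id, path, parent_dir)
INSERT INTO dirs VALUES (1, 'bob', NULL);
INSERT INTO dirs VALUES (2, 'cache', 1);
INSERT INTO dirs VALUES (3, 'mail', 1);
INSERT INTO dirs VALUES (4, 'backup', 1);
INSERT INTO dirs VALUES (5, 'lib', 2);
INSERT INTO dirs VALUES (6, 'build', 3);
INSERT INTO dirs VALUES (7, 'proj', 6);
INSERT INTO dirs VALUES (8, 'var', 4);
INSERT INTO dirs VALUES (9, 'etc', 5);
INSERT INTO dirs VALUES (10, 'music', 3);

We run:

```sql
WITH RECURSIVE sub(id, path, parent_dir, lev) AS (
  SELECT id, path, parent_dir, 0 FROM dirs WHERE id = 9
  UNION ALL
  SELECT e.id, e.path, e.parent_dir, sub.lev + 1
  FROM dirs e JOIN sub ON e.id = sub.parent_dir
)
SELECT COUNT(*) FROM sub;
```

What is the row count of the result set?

Base: id=9 (etc), parent_dir=5, lev 0.
Iteration 1: join on id=5 -> lib (id 5, parent_dir=2, lev 1).
Iteration 2: join on id=2 -> cache (id 2, parent_dir=1, lev 2).
Iteration 3: join on id=1 -> bob (id 1, parent_dir=NULL, lev 3).
Iteration 4: parent_dir is NULL; no match; recursion stops.
Total rows emitted: 4.

4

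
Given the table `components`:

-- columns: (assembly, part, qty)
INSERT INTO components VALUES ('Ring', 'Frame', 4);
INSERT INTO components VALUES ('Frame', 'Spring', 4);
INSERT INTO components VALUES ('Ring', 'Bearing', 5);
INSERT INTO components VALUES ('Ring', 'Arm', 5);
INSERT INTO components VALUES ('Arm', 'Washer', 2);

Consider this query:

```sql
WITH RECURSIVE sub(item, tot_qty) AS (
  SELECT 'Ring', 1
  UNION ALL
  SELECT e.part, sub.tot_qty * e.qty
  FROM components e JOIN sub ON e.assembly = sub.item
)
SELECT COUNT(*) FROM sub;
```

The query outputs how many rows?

6

Base: (Ring, tot_qty=1).
Iteration 1: components of {Ring} -> Arm = 1*5 = 5, Bearing = 1*5 = 5, Frame = 1*4 = 4.
Iteration 2: components of {Arm,Bearing,Frame} -> Spring = 4*4 = 16, Washer = 5*2 = 10.
Iteration 3: no further components; recursion stops.
Total rows emitted: 6.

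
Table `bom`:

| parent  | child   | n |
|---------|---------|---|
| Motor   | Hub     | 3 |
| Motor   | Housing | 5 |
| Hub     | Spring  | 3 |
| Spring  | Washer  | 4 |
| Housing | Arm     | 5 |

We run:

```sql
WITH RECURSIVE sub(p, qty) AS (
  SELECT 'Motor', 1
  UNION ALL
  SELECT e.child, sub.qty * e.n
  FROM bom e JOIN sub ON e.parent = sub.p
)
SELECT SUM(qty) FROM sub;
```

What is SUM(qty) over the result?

Base: (Motor, qty=1).
Iteration 1: components of {Motor} -> Housing = 1*5 = 5, Hub = 1*3 = 3.
Iteration 2: components of {Housing,Hub} -> Arm = 5*5 = 25, Spring = 3*3 = 9.
Iteration 3: components of {Arm,Spring} -> Washer = 9*4 = 36.
Iteration 4: no further components; recursion stops.
SUM(qty) = 1 + 3 + 5 + 9 + 25 + 36 = 79.

79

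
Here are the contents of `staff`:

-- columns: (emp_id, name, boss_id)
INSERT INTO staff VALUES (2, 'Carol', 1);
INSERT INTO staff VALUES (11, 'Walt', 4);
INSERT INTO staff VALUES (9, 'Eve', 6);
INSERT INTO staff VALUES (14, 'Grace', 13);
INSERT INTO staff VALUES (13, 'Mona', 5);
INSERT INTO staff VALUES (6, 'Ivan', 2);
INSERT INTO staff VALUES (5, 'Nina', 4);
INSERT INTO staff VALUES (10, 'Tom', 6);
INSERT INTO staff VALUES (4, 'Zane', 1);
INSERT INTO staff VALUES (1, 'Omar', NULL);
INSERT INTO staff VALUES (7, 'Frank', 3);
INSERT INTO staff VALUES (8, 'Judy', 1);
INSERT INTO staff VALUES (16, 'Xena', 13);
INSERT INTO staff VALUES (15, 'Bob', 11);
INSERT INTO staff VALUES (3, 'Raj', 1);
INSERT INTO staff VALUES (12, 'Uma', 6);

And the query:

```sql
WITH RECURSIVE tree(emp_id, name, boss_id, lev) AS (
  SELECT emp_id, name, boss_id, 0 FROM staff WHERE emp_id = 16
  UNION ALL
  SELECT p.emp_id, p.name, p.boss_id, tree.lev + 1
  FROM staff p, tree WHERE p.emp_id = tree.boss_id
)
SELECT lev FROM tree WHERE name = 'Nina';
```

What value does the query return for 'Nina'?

Base: emp_id=16 (Xena), boss_id=13, lev 0.
Iteration 1: join on emp_id=13 -> Mona (id 13, boss_id=5, lev 1).
Iteration 2: join on emp_id=5 -> Nina (id 5, boss_id=4, lev 2).
Iteration 3: join on emp_id=4 -> Zane (id 4, boss_id=1, lev 3).
Iteration 4: join on emp_id=1 -> Omar (id 1, boss_id=NULL, lev 4).
Iteration 5: boss_id is NULL; no match; recursion stops.

2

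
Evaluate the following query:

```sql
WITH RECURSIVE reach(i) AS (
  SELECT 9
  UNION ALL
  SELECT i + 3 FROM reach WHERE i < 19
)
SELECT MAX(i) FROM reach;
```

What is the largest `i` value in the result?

21

Base: i=9.
Iteration 1: 9 < 19 holds -> i = 9 + 3 = 12.
Iteration 2: 12 < 19 holds -> i = 12 + 3 = 15.
Iteration 3: 15 < 19 holds -> i = 15 + 3 = 18.
Iteration 4: 18 < 19 holds -> i = 18 + 3 = 21.
Iteration 5: 21 < 19 fails; recursion stops.
i values: 9, 12, 15, 18, 21; the maximum is 21.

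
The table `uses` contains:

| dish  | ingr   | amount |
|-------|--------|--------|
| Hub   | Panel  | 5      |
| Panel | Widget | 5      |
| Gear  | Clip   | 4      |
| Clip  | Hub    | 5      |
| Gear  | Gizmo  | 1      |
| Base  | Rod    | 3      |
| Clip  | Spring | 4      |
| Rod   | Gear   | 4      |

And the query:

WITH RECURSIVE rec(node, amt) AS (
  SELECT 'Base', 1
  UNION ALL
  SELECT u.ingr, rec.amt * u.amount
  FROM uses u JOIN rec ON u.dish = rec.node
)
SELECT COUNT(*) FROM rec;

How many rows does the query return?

Base: (Base, amt=1).
Iteration 1: components of {Base} -> Rod = 1*3 = 3.
Iteration 2: components of {Rod} -> Gear = 3*4 = 12.
Iteration 3: components of {Gear} -> Clip = 12*4 = 48, Gizmo = 12*1 = 12.
Iteration 4: components of {Clip,Gizmo} -> Hub = 48*5 = 240, Spring = 48*4 = 192.
Iteration 5: components of {Hub,Spring} -> Panel = 240*5 = 1200.
Iteration 6: components of {Panel} -> Widget = 1200*5 = 6000.
Iteration 7: no further components; recursion stops.
Total rows emitted: 9.

9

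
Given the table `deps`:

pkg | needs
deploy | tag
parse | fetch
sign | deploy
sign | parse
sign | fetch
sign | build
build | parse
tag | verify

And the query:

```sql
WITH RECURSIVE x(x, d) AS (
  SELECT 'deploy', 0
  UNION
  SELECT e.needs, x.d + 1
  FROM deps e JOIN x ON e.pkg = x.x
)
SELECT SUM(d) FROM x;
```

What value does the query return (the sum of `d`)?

Base: (deploy, d=0).
Iteration 1: edges from {deploy} -> (tag, d=1).
Iteration 2: edges from {tag} -> (verify, d=2).
Iteration 3: no outgoing edges from {verify}; recursion stops.
SUM(d) = 0 + 1 + 2 = 3.

3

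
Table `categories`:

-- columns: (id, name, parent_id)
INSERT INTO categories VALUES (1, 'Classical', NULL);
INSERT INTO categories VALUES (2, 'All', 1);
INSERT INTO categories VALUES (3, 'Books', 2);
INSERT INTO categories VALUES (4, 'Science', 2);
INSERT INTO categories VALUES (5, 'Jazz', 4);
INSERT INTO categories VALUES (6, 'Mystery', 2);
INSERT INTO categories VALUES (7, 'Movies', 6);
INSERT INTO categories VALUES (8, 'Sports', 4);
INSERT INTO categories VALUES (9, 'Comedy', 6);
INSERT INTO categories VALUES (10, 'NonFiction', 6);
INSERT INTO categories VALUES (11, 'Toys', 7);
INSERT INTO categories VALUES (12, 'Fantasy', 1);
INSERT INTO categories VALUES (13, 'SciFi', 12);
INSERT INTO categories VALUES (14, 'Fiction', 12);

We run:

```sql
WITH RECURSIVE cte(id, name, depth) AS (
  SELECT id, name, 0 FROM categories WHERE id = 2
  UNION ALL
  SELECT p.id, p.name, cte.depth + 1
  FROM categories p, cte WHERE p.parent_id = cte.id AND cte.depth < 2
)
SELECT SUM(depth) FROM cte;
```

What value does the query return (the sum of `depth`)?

13

Base: id=2 (All) at depth 0.
Iteration 1: rows with parent_id in {2} -> Books (id 3, depth 1), Science (id 4, depth 1), Mystery (id 6, depth 1).
Iteration 2: rows with parent_id in {3,4,6} -> Jazz (id 5, depth 2), Movies (id 7, depth 2), Sports (id 8, depth 2), Comedy (id 9, depth 2), NonFiction (id 10, depth 2).
Iteration 3: depth < 2 fails for all current rows; recursion stops.
SUM(depth) = 0 + 1 + 1 + 1 + 2 + 2 + 2 + 2 + 2 = 13.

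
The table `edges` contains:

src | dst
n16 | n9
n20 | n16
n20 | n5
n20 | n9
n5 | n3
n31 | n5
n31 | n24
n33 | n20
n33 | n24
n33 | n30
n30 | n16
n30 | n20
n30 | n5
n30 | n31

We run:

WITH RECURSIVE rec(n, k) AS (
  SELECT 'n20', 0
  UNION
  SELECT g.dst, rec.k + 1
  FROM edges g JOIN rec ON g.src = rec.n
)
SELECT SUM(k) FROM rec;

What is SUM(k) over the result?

Base: (n20, k=0).
Iteration 1: edges from {n20} -> (n16, k=1), (n5, k=1), (n9, k=1).
Iteration 2: edges from {n16,n5,n9} -> (n3, k=2), (n9, k=2).
Iteration 3: no outgoing edges from {n3,n9}; recursion stops.
SUM(k) = 0 + 1 + 1 + 1 + 2 + 2 = 7.

7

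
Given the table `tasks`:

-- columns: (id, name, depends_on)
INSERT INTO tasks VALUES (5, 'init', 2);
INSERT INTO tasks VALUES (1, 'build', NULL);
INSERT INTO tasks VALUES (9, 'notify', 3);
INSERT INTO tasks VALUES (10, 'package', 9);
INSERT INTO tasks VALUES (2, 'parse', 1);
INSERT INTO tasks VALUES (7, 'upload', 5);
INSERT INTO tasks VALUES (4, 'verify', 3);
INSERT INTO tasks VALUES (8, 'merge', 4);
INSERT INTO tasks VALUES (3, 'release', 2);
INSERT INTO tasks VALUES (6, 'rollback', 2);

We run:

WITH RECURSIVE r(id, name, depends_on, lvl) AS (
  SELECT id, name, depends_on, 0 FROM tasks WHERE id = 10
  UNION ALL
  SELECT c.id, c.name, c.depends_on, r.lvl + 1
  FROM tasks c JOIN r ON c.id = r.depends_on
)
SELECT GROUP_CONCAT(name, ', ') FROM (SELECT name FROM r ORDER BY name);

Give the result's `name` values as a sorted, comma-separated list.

Base: id=10 (package), depends_on=9, lvl 0.
Iteration 1: join on id=9 -> notify (id 9, depends_on=3, lvl 1).
Iteration 2: join on id=3 -> release (id 3, depends_on=2, lvl 2).
Iteration 3: join on id=2 -> parse (id 2, depends_on=1, lvl 3).
Iteration 4: join on id=1 -> build (id 1, depends_on=NULL, lvl 4).
Iteration 5: depends_on is NULL; no match; recursion stops.

build, notify, package, parse, release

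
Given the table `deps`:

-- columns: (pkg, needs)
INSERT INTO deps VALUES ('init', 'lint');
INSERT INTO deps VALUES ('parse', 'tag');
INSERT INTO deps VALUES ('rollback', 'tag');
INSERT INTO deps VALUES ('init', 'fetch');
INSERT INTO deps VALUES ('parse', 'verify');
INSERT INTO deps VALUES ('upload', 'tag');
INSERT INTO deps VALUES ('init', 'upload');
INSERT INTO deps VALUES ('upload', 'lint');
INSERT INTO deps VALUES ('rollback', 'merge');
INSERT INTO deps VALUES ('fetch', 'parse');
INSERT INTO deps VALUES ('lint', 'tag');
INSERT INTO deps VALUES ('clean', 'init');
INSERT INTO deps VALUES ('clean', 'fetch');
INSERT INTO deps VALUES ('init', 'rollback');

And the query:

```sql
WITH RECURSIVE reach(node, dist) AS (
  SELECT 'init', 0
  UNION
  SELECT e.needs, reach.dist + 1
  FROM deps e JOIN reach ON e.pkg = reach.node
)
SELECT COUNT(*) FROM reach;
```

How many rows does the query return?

Base: (init, dist=0).
Iteration 1: edges from {init} -> (fetch, dist=1), (lint, dist=1), (rollback, dist=1), (upload, dist=1).
Iteration 2: edges from {fetch,lint,rollback,upload} -> (lint, dist=2), (merge, dist=2), (parse, dist=2), (tag, dist=2). [UNION drops 2 duplicate row(s)]
Iteration 3: edges from {lint,merge,parse,tag} -> (tag, dist=3), (verify, dist=3). [UNION drops 1 duplicate row(s)]
Iteration 4: no outgoing edges from {tag,verify}; recursion stops.
Total rows emitted: 11.

11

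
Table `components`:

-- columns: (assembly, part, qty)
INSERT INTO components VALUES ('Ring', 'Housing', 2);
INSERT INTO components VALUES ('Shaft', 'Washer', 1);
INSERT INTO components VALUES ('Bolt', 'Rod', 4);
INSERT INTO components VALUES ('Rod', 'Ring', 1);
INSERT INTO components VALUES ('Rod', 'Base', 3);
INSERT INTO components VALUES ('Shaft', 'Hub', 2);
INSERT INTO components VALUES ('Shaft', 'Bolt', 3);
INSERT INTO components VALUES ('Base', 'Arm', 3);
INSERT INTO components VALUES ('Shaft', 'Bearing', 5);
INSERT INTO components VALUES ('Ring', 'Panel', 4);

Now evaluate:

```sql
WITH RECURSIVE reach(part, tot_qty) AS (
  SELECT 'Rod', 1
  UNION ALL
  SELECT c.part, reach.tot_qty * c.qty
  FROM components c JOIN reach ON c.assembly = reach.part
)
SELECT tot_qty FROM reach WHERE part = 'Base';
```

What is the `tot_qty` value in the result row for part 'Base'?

Base: (Rod, tot_qty=1).
Iteration 1: components of {Rod} -> Base = 1*3 = 3, Ring = 1*1 = 1.
Iteration 2: components of {Base,Ring} -> Arm = 3*3 = 9, Housing = 1*2 = 2, Panel = 1*4 = 4.
Iteration 3: no further components; recursion stops.

3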